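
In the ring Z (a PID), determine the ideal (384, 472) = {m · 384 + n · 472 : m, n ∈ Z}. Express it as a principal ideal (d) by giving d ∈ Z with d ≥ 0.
In the PID Z, (a, b) is generated by gcd(a, b). Compute gcd(472, 384) with the extended Euclidean algorithm, tracking rows (r, s, t) with s·472 + t·384 = r:
  row A: (472, 1, 0)   [1·472 + 0·384 = 472]
  row B: (384, 0, 1)   [0·472 + 1·384 = 384]
  472 = 1·384 + 88   → row C = row A − 1·row B = (88, 1, −1)   [check: 1·472 − 1·384 = 88]
  384 = 4·88 + 32   → row D = row B − 4·row C = (32, −4, 5)   [check: −4·472 + 5·384 = 32]
  88 = 2·32 + 24   → row E = row C − 2·row D = (24, 9, −11)   [check: 9·472 − 11·384 = 24]
  32 = 1·24 + 8   → row F = row D − 1·row E = (8, −13, 16)   [check: −13·472 + 16·384 = 8]
  24 = 3·8 + 0   → remainder 0, stop. gcd = 8 (last nonzero row F).
So gcd(384, 472) = 8, with Bézout identity −13·472 + 16·384 = 8. Containment (⊇): the Bézout identity exhibits 8 as an element of (384, 472), giving (8) ⊆ (384, 472). Containment (⊆): since 8 | 384 and 8 | 472 (384 = 8·48, 472 = 8·59), every Z-linear combination of 384 and 472 is divisible by 8, so (384, 472) ⊆ (8). Therefore (384, 472) = (8), d = 8.

Final answer: (384, 472) = (8); d = 8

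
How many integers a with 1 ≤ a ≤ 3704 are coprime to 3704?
The number of a ∈ {1, ..., 3704} with gcd(a, 3704) = 1 is by definition Euler's totient φ(3704). φ is multiplicative, with φ(p^e) = p^e − p^(e−1). Factorise 3704 = 2^3 · 463. Then
  φ(3704) = (2^3 − 2^2) · (463 − 1) = 4 · 462 = 1848.
So there are 1848 such integers.

Final answer: 1848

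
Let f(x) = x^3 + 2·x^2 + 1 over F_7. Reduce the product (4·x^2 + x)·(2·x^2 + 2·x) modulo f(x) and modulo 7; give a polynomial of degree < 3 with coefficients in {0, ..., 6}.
a · b ≡ 6·x + 6 (mod f(x))

Multiply as integer polynomials: a · b = 8·x^4 + 10·x^3 + 2·x^2. Reducing coefficients mod 7: a · b ≡ x^4 + 3·x^3 + 2·x^2. Now divide by f(x) = x^3 + 2·x^2 + 1 in F_7[x], eliminating the leading term at each step:
  leading term x^4: subtract (x)·f(x) = x^4 + 2·x^3 + x, leaving x^3 + 2·x^2 + 6·x (coefficients mod 7)
  leading term x^3: subtract (1)·f(x) = x^3 + 2·x^2 + 1, leaving 6·x + 6 (coefficients mod 7)
The degree is now < 3, so this is the remainder. Hence a · b ≡ 6·x + 6 in F_7[x]/(f).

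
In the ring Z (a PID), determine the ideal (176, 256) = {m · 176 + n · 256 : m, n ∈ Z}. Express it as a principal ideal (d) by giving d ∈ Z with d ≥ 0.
(176, 256) = (16); d = 16

In the PID Z, (a, b) is generated by gcd(a, b). Compute gcd(256, 176) with the extended Euclidean algorithm, tracking rows (r, s, t) with s·256 + t·176 = r:
  row A: (256, 1, 0)   [1·256 + 0·176 = 256]
  row B: (176, 0, 1)   [0·256 + 1·176 = 176]
  256 = 1·176 + 80   → row C = row A − 1·row B = (80, 1, −1)   [check: 1·256 − 1·176 = 80]
  176 = 2·80 + 16   → row D = row B − 2·row C = (16, −2, 3)   [check: −2·256 + 3·176 = 16]
  80 = 5·16 + 0   → remainder 0, stop. gcd = 16 (last nonzero row D).
So gcd(176, 256) = 16, with Bézout identity −2·256 + 3·176 = 16. Containment (⊇): the Bézout identity exhibits 16 as an element of (176, 256), giving (16) ⊆ (176, 256). Containment (⊆): since 16 | 176 and 16 | 256 (176 = 16·11, 256 = 16·16), every Z-linear combination of 176 and 256 is divisible by 16, so (176, 256) ⊆ (16). Therefore (176, 256) = (16), d = 16.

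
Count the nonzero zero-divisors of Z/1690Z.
Z/1690Z has 1065 nonzero zero-divisors

In Z/1690Z each nonzero element is either a unit (gcd with 1690 is 1) or a zero-divisor (gcd > 1). The number of units is φ(1690): factorise 1690 = 2 · 5 · 13^2, so φ(1690) = (2 − 1) · (5 − 1) · (13^2 − 13^1) = 1 · 4 · 156 = 624. The nonzero elements number 1690 − 1 = 1689. Hence the nonzero zero-divisors number 1689 − 624 = 1065.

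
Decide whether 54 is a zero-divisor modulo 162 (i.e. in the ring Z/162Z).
gcd(54, 162) = 54 > 1, so 54 is not a unit in Z/162Z. In Z/nZ every nonzero non-unit is a zero-divisor: explicitly, take b = 162/gcd = 3 ≠ 0 (mod 162); then 54·3 = 162 = 1·162, i.e. 54·3 ≡ 0 (mod 162). So 54 is a zero-divisor.

Final answer: YES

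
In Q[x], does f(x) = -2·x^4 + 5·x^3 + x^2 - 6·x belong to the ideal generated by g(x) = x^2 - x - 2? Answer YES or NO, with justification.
In Q[x] the ideal (g) consists of all multiples of g, so f ∈ (g) iff g | f, i.e. iff the remainder of f on division by g is 0. Divide f by g (g is monic, so eliminate the leading term of the running remainder at each step):
  leading term -2·x^4: subtract (-2·x^2)·g(x) = -2·x^4 + 2·x^3 + 4·x^2, leaving 3·x^3 - 3·x^2 - 6·x
  leading term 3·x^3: subtract (3·x)·g(x) = 3·x^3 - 3·x^2 - 6·x, leaving 0
The remainder is 0, so f(x) = g(x) · h(x) with h(x) = -2·x^2 + 3·x. Hence g | f, i.e. f ∈ (g).

Final answer: YES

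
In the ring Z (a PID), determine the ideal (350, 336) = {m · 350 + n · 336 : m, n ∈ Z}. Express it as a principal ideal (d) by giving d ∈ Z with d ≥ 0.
In the PID Z, (a, b) is generated by gcd(a, b). Compute gcd(350, 336) with the extended Euclidean algorithm, tracking rows (r, s, t) with s·350 + t·336 = r:
  row A: (350, 1, 0)   [1·350 + 0·336 = 350]
  row B: (336, 0, 1)   [0·350 + 1·336 = 336]
  350 = 1·336 + 14   → row C = row A − 1·row B = (14, 1, −1)   [check: 1·350 − 1·336 = 14]
  336 = 24·14 + 0   → remainder 0, stop. gcd = 14 (last nonzero row C).
So gcd(350, 336) = 14, with Bézout identity 1·350 − 1·336 = 14. Containment (⊇): the Bézout identity exhibits 14 as an element of (350, 336), giving (14) ⊆ (350, 336). Containment (⊆): since 14 | 350 and 14 | 336 (350 = 14·25, 336 = 14·24), every Z-linear combination of 350 and 336 is divisible by 14, so (350, 336) ⊆ (14). Therefore (350, 336) = (14), d = 14.

Final answer: (350, 336) = (14); d = 14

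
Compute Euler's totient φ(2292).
φ(2292) = 760

φ is multiplicative, with φ(p^e) = p^e − p^(e−1). Factorise 2292 = 2^2 · 3 · 191. Then
  φ(2292) = (2^2 − 2^1) · (3 − 1) · (191 − 1) = 2 · 2 · 190 = 760.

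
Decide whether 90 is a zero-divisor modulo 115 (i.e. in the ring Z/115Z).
YES

gcd(90, 115) = 5 > 1, so 90 is not a unit in Z/115Z. In Z/nZ every nonzero non-unit is a zero-divisor: explicitly, take b = 115/gcd = 23 ≠ 0 (mod 115); then 90·23 = 2070 = 18·115, i.e. 90·23 ≡ 0 (mod 115). So 90 is a zero-divisor.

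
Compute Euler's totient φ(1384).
φ(1384) = 688

φ is multiplicative, with φ(p^e) = p^e − p^(e−1). Factorise 1384 = 2^3 · 173. Then
  φ(1384) = (2^3 − 2^2) · (173 − 1) = 4 · 172 = 688.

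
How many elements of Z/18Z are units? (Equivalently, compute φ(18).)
Z/18Z has φ(18) = 6 units

An element a ∈ Z/18Z is a unit iff gcd(a, 18) = 1, so the number of units is φ(18). φ is multiplicative, with φ(p^e) = p^e − p^(e−1). Factorise 18 = 2 · 3^2. Then
  φ(18) = (2 − 1) · (3^2 − 3^1) = 1 · 6 = 6.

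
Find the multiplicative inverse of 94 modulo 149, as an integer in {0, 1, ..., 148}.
Apply the extended Euclidean algorithm to (149, 94), tracking rows (r, s, t) with s·149 + t·94 = r. Each division r_prev = q·r_cur + r_new produces the new row as (previous row) − q·(current row):
  row A: (149, 1, 0)   [1·149 + 0·94 = 149]
  row B: (94, 0, 1)   [0·149 + 1·94 = 94]
  149 = 1·94 + 55   → row C = row A − 1·row B = (55, 1, −1)   [check: 1·149 − 1·94 = 55]
  94 = 1·55 + 39   → row D = row B − 1·row C = (39, −1, 2)   [check: −1·149 + 2·94 = 39]
  55 = 1·39 + 16   → row E = row C − 1·row D = (16, 2, −3)   [check: 2·149 − 3·94 = 16]
  39 = 2·16 + 7   → row F = row D − 2·row E = (7, −5, 8)   [check: −5·149 + 8·94 = 7]
  16 = 2·7 + 2   → row G = row E − 2·row F = (2, 12, −19)   [check: 12·149 − 19·94 = 2]
  7 = 3·2 + 1   → row H = row F − 3·row G = (1, −41, 65)   [check: −41·149 + 65·94 = 1]
  2 = 2·1 + 0   → remainder 0, stop. gcd = 1 (last nonzero row H).
The gcd is 1, so 94 is invertible mod 149. The last nonzero row gives −41·149 + 65·94 = 1, so t = 65. So 94^(−1) ≡ 65 (mod 149). Verify: 94 · 65 = 6110 ≡ 1 (mod 149). ✓

Final answer: 94^(−1) ≡ 65 (mod 149)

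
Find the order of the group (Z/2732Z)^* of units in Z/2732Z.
(Z/2732Z)^* consists of the classes a with gcd(a, 2732) = 1, so its order is φ(2732). φ is multiplicative, with φ(p^e) = p^e − p^(e−1). Factorise 2732 = 2^2 · 683. Then
  φ(2732) = (2^2 − 2^1) · (683 − 1) = 2 · 682 = 1364.
Thus |(Z/2732Z)^*| = 1364.

Final answer: |(Z/2732Z)^*| = 1364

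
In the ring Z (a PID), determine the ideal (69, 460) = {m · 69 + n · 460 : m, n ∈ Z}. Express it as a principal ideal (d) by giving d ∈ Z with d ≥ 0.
(69, 460) = (23); d = 23

In the PID Z, (a, b) is generated by gcd(a, b). Compute gcd(460, 69) with the extended Euclidean algorithm, tracking rows (r, s, t) with s·460 + t·69 = r:
  row A: (460, 1, 0)   [1·460 + 0·69 = 460]
  row B: (69, 0, 1)   [0·460 + 1·69 = 69]
  460 = 6·69 + 46   → row C = row A − 6·row B = (46, 1, −6)   [check: 1·460 − 6·69 = 46]
  69 = 1·46 + 23   → row D = row B − 1·row C = (23, −1, 7)   [check: −1·460 + 7·69 = 23]
  46 = 2·23 + 0   → remainder 0, stop. gcd = 23 (last nonzero row D).
So gcd(69, 460) = 23, with Bézout identity −1·460 + 7·69 = 23. Containment (⊇): the Bézout identity exhibits 23 as an element of (69, 460), giving (23) ⊆ (69, 460). Containment (⊆): since 23 | 69 and 23 | 460 (69 = 23·3, 460 = 23·20), every Z-linear combination of 69 and 460 is divisible by 23, so (69, 460) ⊆ (23). Therefore (69, 460) = (23), d = 23.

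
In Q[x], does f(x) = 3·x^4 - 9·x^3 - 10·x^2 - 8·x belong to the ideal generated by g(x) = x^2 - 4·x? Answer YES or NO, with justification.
YES

In Q[x] the ideal (g) consists of all multiples of g, so f ∈ (g) iff g | f, i.e. iff the remainder of f on division by g is 0. Divide f by g (g is monic, so eliminate the leading term of the running remainder at each step):
  leading term 3·x^4: subtract (3·x^2)·g(x) = 3·x^4 - 12·x^3, leaving 3·x^3 - 10·x^2 - 8·x
  leading term 3·x^3: subtract (3·x)·g(x) = 3·x^3 - 12·x^2, leaving 2·x^2 - 8·x
  leading term 2·x^2: subtract (2)·g(x) = 2·x^2 - 8·x, leaving 0
The remainder is 0, so f(x) = g(x) · h(x) with h(x) = 3·x^2 + 3·x + 2. Hence g | f, i.e. f ∈ (g).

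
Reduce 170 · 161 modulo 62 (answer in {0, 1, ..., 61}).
28

Reduce the factors first: 170 ≡ 46, 161 ≡ 37 (mod 62), so 170 · 161 ≡ 46 · 37 (mod 62). 46 · 37 = 1702. Dividing by 62: 1702 = 27·62 + 28. So (170 · 161) mod 62 = 28.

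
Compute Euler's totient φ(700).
φ(700) = 240

φ is multiplicative, with φ(p^e) = p^e − p^(e−1). Factorise 700 = 2^2 · 5^2 · 7. Then
  φ(700) = (2^2 − 2^1) · (5^2 − 5^1) · (7 − 1) = 2 · 20 · 6 = 240.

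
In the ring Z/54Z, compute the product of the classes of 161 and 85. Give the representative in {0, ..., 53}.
23

Reduce the factors first: 161 ≡ 53, 85 ≡ 31 (mod 54), so 161 · 85 ≡ 53 · 31 (mod 54). 53 · 31 = 1643. Dividing by 54: 1643 = 30·54 + 23. So (161 · 85) mod 54 = 23.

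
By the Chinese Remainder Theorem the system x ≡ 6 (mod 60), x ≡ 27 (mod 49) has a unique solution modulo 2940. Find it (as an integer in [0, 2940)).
The moduli 60, 49 are pairwise coprime, so by the CRT there is a unique solution mod 60·49 = 2940.
Solve by successive substitution. Start with x ≡ 6 (mod 60).
  Combine with x ≡ 27 (mod 49): write x = 6 + 60·t and require 6 + 60·t ≡ 27 (mod 49), i.e. 60·t ≡ 27 − 6 ≡ 21 (mod 49). Since 60^(−1) ≡ 9 (mod 49) (60 ≡ 11 (mod 49)), t ≡ 9·21 ≡ 42 (mod 49). So x ≡ 6 + 60·42 = 2526 (mod 2940).
Unique solution in [0, 2940): x = 2526.

Final answer: x ≡ 2526 (mod 2940); the representative in [0, 2940) is 2526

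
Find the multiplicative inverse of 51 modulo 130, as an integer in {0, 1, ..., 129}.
51^(−1) ≡ 51 (mod 130)

Apply the extended Euclidean algorithm to (130, 51), tracking rows (r, s, t) with s·130 + t·51 = r. Each division r_prev = q·r_cur + r_new produces the new row as (previous row) − q·(current row):
  row A: (130, 1, 0)   [1·130 + 0·51 = 130]
  row B: (51, 0, 1)   [0·130 + 1·51 = 51]
  130 = 2·51 + 28   → row C = row A − 2·row B = (28, 1, −2)   [check: 1·130 − 2·51 = 28]
  51 = 1·28 + 23   → row D = row B − 1·row C = (23, −1, 3)   [check: −1·130 + 3·51 = 23]
  28 = 1·23 + 5   → row E = row C − 1·row D = (5, 2, −5)   [check: 2·130 − 5·51 = 5]
  23 = 4·5 + 3   → row F = row D − 4·row E = (3, −9, 23)   [check: −9·130 + 23·51 = 3]
  5 = 1·3 + 2   → row G = row E − 1·row F = (2, 11, −28)   [check: 11·130 − 28·51 = 2]
  3 = 1·2 + 1   → row H = row F − 1·row G = (1, −20, 51)   [check: −20·130 + 51·51 = 1]
  2 = 2·1 + 0   → remainder 0, stop. gcd = 1 (last nonzero row H).
The gcd is 1, so 51 is invertible mod 130. The last nonzero row gives −20·130 + 51·51 = 1, so t = 51. So 51^(−1) ≡ 51 (mod 130). Verify: 51 · 51 = 2601 ≡ 1 (mod 130). ✓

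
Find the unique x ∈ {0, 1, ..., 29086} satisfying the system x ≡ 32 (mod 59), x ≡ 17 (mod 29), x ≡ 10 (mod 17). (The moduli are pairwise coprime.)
The moduli 59, 29, 17 are pairwise coprime, so by the CRT there is a unique solution mod 59·29·17 = 29087.
Solve by successive substitution. Start with x ≡ 32 (mod 59).
  Combine with x ≡ 17 (mod 29): write x = 32 + 59·t and require 32 + 59·t ≡ 17 (mod 29), i.e. 59·t ≡ 17 − 32 ≡ 14 (mod 29). Since 59^(−1) ≡ 1 (mod 29) (59 ≡ 1 (mod 29)), t ≡ 1·14 ≡ 14 (mod 29). So x ≡ 32 + 59·14 = 858 (mod 1711).
  Combine with x ≡ 10 (mod 17): write x = 858 + 1711·t and require 858 + 1711·t ≡ 10 (mod 17), i.e. 1711·t ≡ 10 − 858 ≡ 2 (mod 17). Since 1711^(−1) ≡ 14 (mod 17) (1711 ≡ 11 (mod 17)), t ≡ 14·2 ≡ 11 (mod 17). So x ≡ 858 + 1711·11 = 19679 (mod 29087).
Unique solution in [0, 29087): x = 19679.

Final answer: x ≡ 19679 (mod 29087); the representative in [0, 29087) is 19679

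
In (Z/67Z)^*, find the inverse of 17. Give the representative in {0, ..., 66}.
Apply the extended Euclidean algorithm to (67, 17), tracking rows (r, s, t) with s·67 + t·17 = r. Each division r_prev = q·r_cur + r_new produces the new row as (previous row) − q·(current row):
  row A: (67, 1, 0)   [1·67 + 0·17 = 67]
  row B: (17, 0, 1)   [0·67 + 1·17 = 17]
  67 = 3·17 + 16   → row C = row A − 3·row B = (16, 1, −3)   [check: 1·67 − 3·17 = 16]
  17 = 1·16 + 1   → row D = row B − 1·row C = (1, −1, 4)   [check: −1·67 + 4·17 = 1]
  16 = 16·1 + 0   → remainder 0, stop. gcd = 1 (last nonzero row D).
The gcd is 1, so 17 is invertible mod 67. The last nonzero row gives −1·67 + 4·17 = 1, so t = 4. So 17^(−1) ≡ 4 (mod 67). Verify: 17 · 4 = 68 ≡ 1 (mod 67). ✓

Final answer: 17^(−1) ≡ 4 (mod 67)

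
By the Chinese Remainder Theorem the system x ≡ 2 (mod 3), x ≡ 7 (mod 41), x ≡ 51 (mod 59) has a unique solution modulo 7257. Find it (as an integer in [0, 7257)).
x ≡ 2057 (mod 7257); the representative in [0, 7257) is 2057

The moduli 3, 41, 59 are pairwise coprime, so by the CRT there is a unique solution mod 3·41·59 = 7257.
Solve by successive substitution. Start with x ≡ 2 (mod 3).
  Combine with x ≡ 7 (mod 41): write x = 2 + 3·t and require 2 + 3·t ≡ 7 (mod 41), i.e. 3·t ≡ 7 − 2 ≡ 5 (mod 41). Since 3^(−1) ≡ 14 (mod 41), t ≡ 14·5 ≡ 29 (mod 41). So x ≡ 2 + 3·29 = 89 (mod 123).
  Combine with x ≡ 51 (mod 59): write x = 89 + 123·t and require 89 + 123·t ≡ 51 (mod 59), i.e. 123·t ≡ 51 − 89 ≡ 21 (mod 59). Since 123^(−1) ≡ 12 (mod 59) (123 ≡ 5 (mod 59)), t ≡ 12·21 ≡ 16 (mod 59). So x ≡ 89 + 123·16 = 2057 (mod 7257).
Unique solution in [0, 7257): x = 2057.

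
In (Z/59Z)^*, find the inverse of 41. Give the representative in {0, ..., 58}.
Apply the extended Euclidean algorithm to (59, 41), tracking rows (r, s, t) with s·59 + t·41 = r. Each division r_prev = q·r_cur + r_new produces the new row as (previous row) − q·(current row):
  row A: (59, 1, 0)   [1·59 + 0·41 = 59]
  row B: (41, 0, 1)   [0·59 + 1·41 = 41]
  59 = 1·41 + 18   → row C = row A − 1·row B = (18, 1, −1)   [check: 1·59 − 1·41 = 18]
  41 = 2·18 + 5   → row D = row B − 2·row C = (5, −2, 3)   [check: −2·59 + 3·41 = 5]
  18 = 3·5 + 3   → row E = row C − 3·row D = (3, 7, −10)   [check: 7·59 − 10·41 = 3]
  5 = 1·3 + 2   → row F = row D − 1·row E = (2, −9, 13)   [check: −9·59 + 13·41 = 2]
  3 = 1·2 + 1   → row G = row E − 1·row F = (1, 16, −23)   [check: 16·59 − 23·41 = 1]
  2 = 2·1 + 0   → remainder 0, stop. gcd = 1 (last nonzero row G).
The gcd is 1, so 41 is invertible mod 59. The last nonzero row gives 16·59 − 23·41 = 1, so t = −23. So 41^(−1) ≡ −23 ≡ 36 (mod 59). Verify: 41 · 36 = 1476 ≡ 1 (mod 59). ✓

Final answer: 41^(−1) ≡ 36 (mod 59)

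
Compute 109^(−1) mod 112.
Apply the extended Euclidean algorithm to (112, 109), tracking rows (r, s, t) with s·112 + t·109 = r. Each division r_prev = q·r_cur + r_new produces the new row as (previous row) − q·(current row):
  row A: (112, 1, 0)   [1·112 + 0·109 = 112]
  row B: (109, 0, 1)   [0·112 + 1·109 = 109]
  112 = 1·109 + 3   → row C = row A − 1·row B = (3, 1, −1)   [check: 1·112 − 1·109 = 3]
  109 = 36·3 + 1   → row D = row B − 36·row C = (1, −36, 37)   [check: −36·112 + 37·109 = 1]
  3 = 3·1 + 0   → remainder 0, stop. gcd = 1 (last nonzero row D).
The gcd is 1, so 109 is invertible mod 112. The last nonzero row gives −36·112 + 37·109 = 1, so t = 37. So 109^(−1) ≡ 37 (mod 112). Verify: 109 · 37 = 4033 ≡ 1 (mod 112). ✓

Final answer: 109^(−1) ≡ 37 (mod 112)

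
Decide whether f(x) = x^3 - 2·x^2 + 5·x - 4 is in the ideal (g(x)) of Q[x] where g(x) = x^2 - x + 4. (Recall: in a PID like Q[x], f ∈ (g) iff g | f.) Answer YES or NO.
YES

In Q[x] the ideal (g) consists of all multiples of g, so f ∈ (g) iff g | f, i.e. iff the remainder of f on division by g is 0. Divide f by g (g is monic, so eliminate the leading term of the running remainder at each step):
  leading term x^3: subtract (x)·g(x) = x^3 - x^2 + 4·x, leaving -x^2 + x - 4
  leading term -x^2: subtract (-1)·g(x) = -x^2 + x - 4, leaving 0
The remainder is 0, so f(x) = g(x) · h(x) with h(x) = x - 1. Hence g | f, i.e. f ∈ (g).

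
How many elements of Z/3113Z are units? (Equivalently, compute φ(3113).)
Z/3113Z has φ(3113) = 2820 units

An element a ∈ Z/3113Z is a unit iff gcd(a, 3113) = 1, so the number of units is φ(3113). φ is multiplicative, with φ(p^e) = p^e − p^(e−1). Factorise 3113 = 11 · 283. Then
  φ(3113) = (11 − 1) · (283 − 1) = 10 · 282 = 2820.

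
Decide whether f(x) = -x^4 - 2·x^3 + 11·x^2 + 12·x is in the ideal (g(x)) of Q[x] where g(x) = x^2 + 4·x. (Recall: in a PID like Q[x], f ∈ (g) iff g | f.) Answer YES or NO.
YES

In Q[x] the ideal (g) consists of all multiples of g, so f ∈ (g) iff g | f, i.e. iff the remainder of f on division by g is 0. Divide f by g (g is monic, so eliminate the leading term of the running remainder at each step):
  leading term -x^4: subtract (-x^2)·g(x) = -x^4 - 4·x^3, leaving 2·x^3 + 11·x^2 + 12·x
  leading term 2·x^3: subtract (2·x)·g(x) = 2·x^3 + 8·x^2, leaving 3·x^2 + 12·x
  leading term 3·x^2: subtract (3)·g(x) = 3·x^2 + 12·x, leaving 0
The remainder is 0, so f(x) = g(x) · h(x) with h(x) = -x^2 + 2·x + 3. Hence g | f, i.e. f ∈ (g).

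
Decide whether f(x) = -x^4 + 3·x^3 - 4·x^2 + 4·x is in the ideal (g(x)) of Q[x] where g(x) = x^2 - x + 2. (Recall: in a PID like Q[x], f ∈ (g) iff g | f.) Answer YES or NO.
YES

In Q[x] the ideal (g) consists of all multiples of g, so f ∈ (g) iff g | f, i.e. iff the remainder of f on division by g is 0. Divide f by g (g is monic, so eliminate the leading term of the running remainder at each step):
  leading term -x^4: subtract (-x^2)·g(x) = -x^4 + x^3 - 2·x^2, leaving 2·x^3 - 2·x^2 + 4·x
  leading term 2·x^3: subtract (2·x)·g(x) = 2·x^3 - 2·x^2 + 4·x, leaving 0
The remainder is 0, so f(x) = g(x) · h(x) with h(x) = -x^2 + 2·x. Hence g | f, i.e. f ∈ (g).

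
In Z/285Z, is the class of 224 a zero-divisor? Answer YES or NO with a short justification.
gcd(224, 285) = 1, so 224 is a unit in Z/285Z (it has a multiplicative inverse). A unit cannot be a zero-divisor: if 224·b ≡ 0 then multiplying both sides by 224^(−1) gives b ≡ 0. So 224 is not a zero-divisor.

Final answer: NO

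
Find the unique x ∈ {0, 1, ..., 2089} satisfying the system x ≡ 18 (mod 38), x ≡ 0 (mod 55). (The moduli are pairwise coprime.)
x ≡ 550 (mod 2090); the representative in [0, 2090) is 550

The moduli 38, 55 are pairwise coprime, so by the CRT there is a unique solution mod 38·55 = 2090.
Solve by successive substitution. Start with x ≡ 18 (mod 38).
  Combine with x ≡ 0 (mod 55): write x = 18 + 38·t and require 18 + 38·t ≡ 0 (mod 55), i.e. 38·t ≡ 0 − 18 ≡ 37 (mod 55). Since 38^(−1) ≡ 42 (mod 55), t ≡ 42·37 ≡ 14 (mod 55). So x ≡ 18 + 38·14 = 550 (mod 2090).
Unique solution in [0, 2090): x = 550.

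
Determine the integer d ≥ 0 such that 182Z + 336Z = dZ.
(182, 336) = (14); d = 14

In the PID Z, (a, b) is generated by gcd(a, b). Compute gcd(336, 182) with the extended Euclidean algorithm, tracking rows (r, s, t) with s·336 + t·182 = r:
  row A: (336, 1, 0)   [1·336 + 0·182 = 336]
  row B: (182, 0, 1)   [0·336 + 1·182 = 182]
  336 = 1·182 + 154   → row C = row A − 1·row B = (154, 1, −1)   [check: 1·336 − 1·182 = 154]
  182 = 1·154 + 28   → row D = row B − 1·row C = (28, −1, 2)   [check: −1·336 + 2·182 = 28]
  154 = 5·28 + 14   → row E = row C − 5·row D = (14, 6, −11)   [check: 6·336 − 11·182 = 14]
  28 = 2·14 + 0   → remainder 0, stop. gcd = 14 (last nonzero row E).
So gcd(182, 336) = 14, with Bézout identity 6·336 − 11·182 = 14. Containment (⊇): the Bézout identity exhibits 14 as an element of (182, 336), giving (14) ⊆ (182, 336). Containment (⊆): since 14 | 182 and 14 | 336 (182 = 14·13, 336 = 14·24), every Z-linear combination of 182 and 336 is divisible by 14, so (182, 336) ⊆ (14). Therefore (182, 336) = (14), d = 14.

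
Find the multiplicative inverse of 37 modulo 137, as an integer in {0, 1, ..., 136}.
37^(−1) ≡ 100 (mod 137)

Apply the extended Euclidean algorithm to (137, 37), tracking rows (r, s, t) with s·137 + t·37 = r. Each division r_prev = q·r_cur + r_new produces the new row as (previous row) − q·(current row):
  row A: (137, 1, 0)   [1·137 + 0·37 = 137]
  row B: (37, 0, 1)   [0·137 + 1·37 = 37]
  137 = 3·37 + 26   → row C = row A − 3·row B = (26, 1, −3)   [check: 1·137 − 3·37 = 26]
  37 = 1·26 + 11   → row D = row B − 1·row C = (11, −1, 4)   [check: −1·137 + 4·37 = 11]
  26 = 2·11 + 4   → row E = row C − 2·row D = (4, 3, −11)   [check: 3·137 − 11·37 = 4]
  11 = 2·4 + 3   → row F = row D − 2·row E = (3, −7, 26)   [check: −7·137 + 26·37 = 3]
  4 = 1·3 + 1   → row G = row E − 1·row F = (1, 10, −37)   [check: 10·137 − 37·37 = 1]
  3 = 3·1 + 0   → remainder 0, stop. gcd = 1 (last nonzero row G).
The gcd is 1, so 37 is invertible mod 137. The last nonzero row gives 10·137 − 37·37 = 1, so t = −37. So 37^(−1) ≡ −37 ≡ 100 (mod 137). Verify: 37 · 100 = 3700 ≡ 1 (mod 137). ✓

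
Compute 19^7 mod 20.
Use repeated squaring. Binary(7) = 111. Walk through the bits of the exponent 7 left-to-right: at each bit after the leading one, square the running value, then multiply by 19 if the bit is 1 (always reducing mod 20):
  bit 1 = 1 (leading): start with 19.
  bit 2 = 1: square 19^2 = 361 ≡ 1; bit is 1, so multiply 1·19 = 19 (mod 20).
  bit 3 = 1: square 19^2 = 361 ≡ 1; bit is 1, so multiply 1·19 = 19 (mod 20).
Final value: 19^7 ≡ 19 (mod 20).

Final answer: 19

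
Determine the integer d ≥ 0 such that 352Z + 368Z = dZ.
(352, 368) = (16); d = 16

In the PID Z, (a, b) is generated by gcd(a, b). Compute gcd(368, 352) with the extended Euclidean algorithm, tracking rows (r, s, t) with s·368 + t·352 = r:
  row A: (368, 1, 0)   [1·368 + 0·352 = 368]
  row B: (352, 0, 1)   [0·368 + 1·352 = 352]
  368 = 1·352 + 16   → row C = row A − 1·row B = (16, 1, −1)   [check: 1·368 − 1·352 = 16]
  352 = 22·16 + 0   → remainder 0, stop. gcd = 16 (last nonzero row C).
So gcd(352, 368) = 16, with Bézout identity 1·368 − 1·352 = 16. Containment (⊇): the Bézout identity exhibits 16 as an element of (352, 368), giving (16) ⊆ (352, 368). Containment (⊆): since 16 | 352 and 16 | 368 (352 = 16·22, 368 = 16·23), every Z-linear combination of 352 and 368 is divisible by 16, so (352, 368) ⊆ (16). Therefore (352, 368) = (16), d = 16.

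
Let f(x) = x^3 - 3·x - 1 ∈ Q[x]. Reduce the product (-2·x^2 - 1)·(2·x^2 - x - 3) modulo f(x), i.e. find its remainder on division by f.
First multiply in Q[x] without reducing: a · b = -4·x^4 + 2·x^3 + 4·x^2 + x + 3. Now divide by f(x) = x^3 - 3·x - 1, eliminating the leading term at each step:
  leading term -4·x^4: subtract (-4·x)·f(x) = -4·x^4 + 12·x^2 + 4·x, leaving 2·x^3 - 8·x^2 - 3·x + 3
  leading term 2·x^3: subtract (2)·f(x) = 2·x^3 - 6·x - 2, leaving -8·x^2 + 3·x + 5
The degree is now < 3, so this is the remainder. Hence a · b ≡ -8·x^2 + 3·x + 5 in Q[x]/(f).

Final answer: a · b ≡ -8·x^2 + 3·x + 5 (mod f(x))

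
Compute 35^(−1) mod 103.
Apply the extended Euclidean algorithm to (103, 35), tracking rows (r, s, t) with s·103 + t·35 = r. Each division r_prev = q·r_cur + r_new produces the new row as (previous row) − q·(current row):
  row A: (103, 1, 0)   [1·103 + 0·35 = 103]
  row B: (35, 0, 1)   [0·103 + 1·35 = 35]
  103 = 2·35 + 33   → row C = row A − 2·row B = (33, 1, −2)   [check: 1·103 − 2·35 = 33]
  35 = 1·33 + 2   → row D = row B − 1·row C = (2, −1, 3)   [check: −1·103 + 3·35 = 2]
  33 = 16·2 + 1   → row E = row C − 16·row D = (1, 17, −50)   [check: 17·103 − 50·35 = 1]
  2 = 2·1 + 0   → remainder 0, stop. gcd = 1 (last nonzero row E).
The gcd is 1, so 35 is invertible mod 103. The last nonzero row gives 17·103 − 50·35 = 1, so t = −50. So 35^(−1) ≡ −50 ≡ 53 (mod 103). Verify: 35 · 53 = 1855 ≡ 1 (mod 103). ✓

Final answer: 35^(−1) ≡ 53 (mod 103)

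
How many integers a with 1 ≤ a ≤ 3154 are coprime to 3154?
1476

The number of a ∈ {1, ..., 3154} with gcd(a, 3154) = 1 is by definition Euler's totient φ(3154). φ is multiplicative, with φ(p^e) = p^e − p^(e−1). Factorise 3154 = 2 · 19 · 83. Then
  φ(3154) = (2 − 1) · (19 − 1) · (83 − 1) = 1 · 18 · 82 = 1476.
So there are 1476 such integers.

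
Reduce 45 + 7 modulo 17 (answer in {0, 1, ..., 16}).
Reduce the summands first: 45 ≡ 11 (mod 17), so 45 + 7 ≡ 11 + 7 (mod 17). 11 + 7 = 18; 18 = 1·17 + 1, so (45 + 7) mod 17 = 1.

Final answer: 1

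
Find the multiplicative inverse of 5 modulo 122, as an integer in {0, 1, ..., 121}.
Apply the extended Euclidean algorithm to (122, 5), tracking rows (r, s, t) with s·122 + t·5 = r. Each division r_prev = q·r_cur + r_new produces the new row as (previous row) − q·(current row):
  row A: (122, 1, 0)   [1·122 + 0·5 = 122]
  row B: (5, 0, 1)   [0·122 + 1·5 = 5]
  122 = 24·5 + 2   → row C = row A − 24·row B = (2, 1, −24)   [check: 1·122 − 24·5 = 2]
  5 = 2·2 + 1   → row D = row B − 2·row C = (1, −2, 49)   [check: −2·122 + 49·5 = 1]
  2 = 2·1 + 0   → remainder 0, stop. gcd = 1 (last nonzero row D).
The gcd is 1, so 5 is invertible mod 122. The last nonzero row gives −2·122 + 49·5 = 1, so t = 49. So 5^(−1) ≡ 49 (mod 122). Verify: 5 · 49 = 245 ≡ 1 (mod 122). ✓

Final answer: 5^(−1) ≡ 49 (mod 122)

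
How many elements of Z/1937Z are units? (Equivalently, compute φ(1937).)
An element a ∈ Z/1937Z is a unit iff gcd(a, 1937) = 1, so the number of units is φ(1937). φ is multiplicative, with φ(p^e) = p^e − p^(e−1). Factorise 1937 = 13 · 149. Then
  φ(1937) = (13 − 1) · (149 − 1) = 12 · 148 = 1776.

Final answer: Z/1937Z has φ(1937) = 1776 units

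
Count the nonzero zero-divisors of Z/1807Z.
In Z/1807Z each nonzero element is either a unit (gcd with 1807 is 1) or a zero-divisor (gcd > 1). The number of units is φ(1807): factorise 1807 = 13 · 139, so φ(1807) = (13 − 1) · (139 − 1) = 12 · 138 = 1656. The nonzero elements number 1807 − 1 = 1806. Hence the nonzero zero-divisors number 1806 − 1656 = 150.

Final answer: Z/1807Z has 150 nonzero zero-divisors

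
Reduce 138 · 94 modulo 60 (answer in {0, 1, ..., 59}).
12

Reduce the factors first: 138 ≡ 18, 94 ≡ 34 (mod 60), so 138 · 94 ≡ 18 · 34 (mod 60). 18 · 34 = 612. Dividing by 60: 612 = 10·60 + 12. So (138 · 94) mod 60 = 12.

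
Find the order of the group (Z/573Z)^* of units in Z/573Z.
(Z/573Z)^* consists of the classes a with gcd(a, 573) = 1, so its order is φ(573). φ is multiplicative, with φ(p^e) = p^e − p^(e−1). Factorise 573 = 3 · 191. Then
  φ(573) = (3 − 1) · (191 − 1) = 2 · 190 = 380.
Thus |(Z/573Z)^*| = 380.

Final answer: |(Z/573Z)^*| = 380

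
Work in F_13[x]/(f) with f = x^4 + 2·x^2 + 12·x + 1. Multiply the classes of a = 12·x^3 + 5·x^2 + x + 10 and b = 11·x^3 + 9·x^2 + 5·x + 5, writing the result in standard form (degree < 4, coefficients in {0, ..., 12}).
Multiply as integer polynomials: a · b = 132·x^6 + 163·x^5 + 116·x^4 + 204·x^3 + 120·x^2 + 55·x + 50. Reducing coefficients mod 13: a · b ≡ 2·x^6 + 7·x^5 + 12·x^4 + 9·x^3 + 3·x^2 + 3·x + 11. Now divide by f(x) = x^4 + 2·x^2 + 12·x + 1 in F_13[x], eliminating the leading term at each step:
  leading term 2·x^6: subtract (2·x^2)·f(x) = 2·x^6 + 4·x^4 + 11·x^3 + 2·x^2, leaving 7·x^5 + 8·x^4 + 11·x^3 + x^2 + 3·x + 11 (coefficients mod 13)
  leading term 7·x^5: subtract (7·x)·f(x) = 7·x^5 + x^3 + 6·x^2 + 7·x, leaving 8·x^4 + 10·x^3 + 8·x^2 + 9·x + 11 (coefficients mod 13)
  leading term 8·x^4: subtract (8)·f(x) = 8·x^4 + 3·x^2 + 5·x + 8, leaving 10·x^3 + 5·x^2 + 4·x + 3 (coefficients mod 13)
The degree is now < 4, so this is the remainder. Hence a · b ≡ 10·x^3 + 5·x^2 + 4·x + 3 in F_13[x]/(f).

Final answer: a · b ≡ 10·x^3 + 5·x^2 + 4·x + 3 (mod f(x))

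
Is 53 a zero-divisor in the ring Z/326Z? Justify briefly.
NO

gcd(53, 326) = 1, so 53 is a unit in Z/326Z (it has a multiplicative inverse). A unit cannot be a zero-divisor: if 53·b ≡ 0 then multiplying both sides by 53^(−1) gives b ≡ 0. So 53 is not a zero-divisor.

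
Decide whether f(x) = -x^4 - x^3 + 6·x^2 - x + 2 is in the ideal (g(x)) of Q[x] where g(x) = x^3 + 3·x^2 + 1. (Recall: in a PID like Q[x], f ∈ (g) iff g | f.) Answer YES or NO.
YES

In Q[x] the ideal (g) consists of all multiples of g, so f ∈ (g) iff g | f, i.e. iff the remainder of f on division by g is 0. Divide f by g (g is monic, so eliminate the leading term of the running remainder at each step):
  leading term -x^4: subtract (-x)·g(x) = -x^4 - 3·x^3 - x, leaving 2·x^3 + 6·x^2 + 2
  leading term 2·x^3: subtract (2)·g(x) = 2·x^3 + 6·x^2 + 2, leaving 0
The remainder is 0, so f(x) = g(x) · h(x) with h(x) = 2 - x. Hence g | f, i.e. f ∈ (g).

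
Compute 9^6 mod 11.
9

Use repeated squaring. Binary(6) = 110. Walk through the bits of the exponent 6 left-to-right: at each bit after the leading one, square the running value, then multiply by 9 if the bit is 1 (always reducing mod 11):
  bit 1 = 1 (leading): start with 9.
  bit 2 = 1: square 9^2 = 81 ≡ 4; bit is 1, so multiply 4·9 = 36 ≡ 3 (mod 11).
  bit 3 = 0: square 3^2 = 9 (mod 11).
Final value: 9^6 ≡ 9 (mod 11).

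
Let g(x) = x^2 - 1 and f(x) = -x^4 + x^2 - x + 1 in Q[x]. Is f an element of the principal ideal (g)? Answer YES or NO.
In Q[x] the ideal (g) consists of all multiples of g, so f ∈ (g) iff g | f, i.e. iff the remainder of f on division by g is 0. Divide f by g (g is monic, so eliminate the leading term of the running remainder at each step):
  leading term -x^4: subtract (-x^2)·g(x) = -x^4 + x^2, leaving 1 - x
The remainder r(x) = 1 - x ≠ 0 (and deg r < deg g), so g ∤ f, i.e. f ∉ (g).

Final answer: NO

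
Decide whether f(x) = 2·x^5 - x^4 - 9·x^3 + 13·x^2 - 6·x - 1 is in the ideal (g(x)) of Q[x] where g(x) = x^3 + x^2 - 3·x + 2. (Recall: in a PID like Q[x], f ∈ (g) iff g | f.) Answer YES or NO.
NO

In Q[x] the ideal (g) consists of all multiples of g, so f ∈ (g) iff g | f, i.e. iff the remainder of f on division by g is 0. Divide f by g (g is monic, so eliminate the leading term of the running remainder at each step):
  leading term 2·x^5: subtract (2·x^2)·g(x) = 2·x^5 + 2·x^4 - 6·x^3 + 4·x^2, leaving -3·x^4 - 3·x^3 + 9·x^2 - 6·x - 1
  leading term -3·x^4: subtract (-3·x)·g(x) = -3·x^4 - 3·x^3 + 9·x^2 - 6·x, leaving -1
The remainder r(x) = -1 ≠ 0 (and deg r < deg g), so g ∤ f, i.e. f ∉ (g).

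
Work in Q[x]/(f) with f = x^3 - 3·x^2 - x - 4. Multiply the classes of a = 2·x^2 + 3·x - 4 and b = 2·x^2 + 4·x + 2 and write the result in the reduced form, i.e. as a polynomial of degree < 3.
a · b ≡ 90·x^2 + 32·x + 96 (mod f(x))

First multiply in Q[x] without reducing: a · b = 4·x^4 + 14·x^3 + 8·x^2 - 10·x - 8. Now divide by f(x) = x^3 - 3·x^2 - x - 4, eliminating the leading term at each step:
  leading term 4·x^4: subtract (4·x)·f(x) = 4·x^4 - 12·x^3 - 4·x^2 - 16·x, leaving 26·x^3 + 12·x^2 + 6·x - 8
  leading term 26·x^3: subtract (26)·f(x) = 26·x^3 - 78·x^2 - 26·x - 104, leaving 90·x^2 + 32·x + 96
The degree is now < 3, so this is the remainder. Hence a · b ≡ 90·x^2 + 32·x + 96 in Q[x]/(f).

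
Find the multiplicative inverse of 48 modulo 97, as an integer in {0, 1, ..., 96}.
Apply the extended Euclidean algorithm to (97, 48), tracking rows (r, s, t) with s·97 + t·48 = r. Each division r_prev = q·r_cur + r_new produces the new row as (previous row) − q·(current row):
  row A: (97, 1, 0)   [1·97 + 0·48 = 97]
  row B: (48, 0, 1)   [0·97 + 1·48 = 48]
  97 = 2·48 + 1   → row C = row A − 2·row B = (1, 1, −2)   [check: 1·97 − 2·48 = 1]
  48 = 48·1 + 0   → remainder 0, stop. gcd = 1 (last nonzero row C).
The gcd is 1, so 48 is invertible mod 97. The last nonzero row gives 1·97 − 2·48 = 1, so t = −2. So 48^(−1) ≡ −2 ≡ 95 (mod 97). Verify: 48 · 95 = 4560 ≡ 1 (mod 97). ✓

Final answer: 48^(−1) ≡ 95 (mod 97)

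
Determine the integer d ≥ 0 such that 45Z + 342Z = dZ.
In the PID Z, (a, b) is generated by gcd(a, b). Compute gcd(342, 45) with the extended Euclidean algorithm, tracking rows (r, s, t) with s·342 + t·45 = r:
  row A: (342, 1, 0)   [1·342 + 0·45 = 342]
  row B: (45, 0, 1)   [0·342 + 1·45 = 45]
  342 = 7·45 + 27   → row C = row A − 7·row B = (27, 1, −7)   [check: 1·342 − 7·45 = 27]
  45 = 1·27 + 18   → row D = row B − 1·row C = (18, −1, 8)   [check: −1·342 + 8·45 = 18]
  27 = 1·18 + 9   → row E = row C − 1·row D = (9, 2, −15)   [check: 2·342 − 15·45 = 9]
  18 = 2·9 + 0   → remainder 0, stop. gcd = 9 (last nonzero row E).
So gcd(45, 342) = 9, with Bézout identity 2·342 − 15·45 = 9. Containment (⊇): the Bézout identity exhibits 9 as an element of (45, 342), giving (9) ⊆ (45, 342). Containment (⊆): since 9 | 45 and 9 | 342 (45 = 9·5, 342 = 9·38), every Z-linear combination of 45 and 342 is divisible by 9, so (45, 342) ⊆ (9). Therefore (45, 342) = (9), d = 9.

Final answer: (45, 342) = (9); d = 9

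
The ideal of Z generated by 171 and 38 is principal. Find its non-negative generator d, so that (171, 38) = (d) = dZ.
(171, 38) = (19); d = 19

In the PID Z, (a, b) is generated by gcd(a, b). Compute gcd(171, 38) with the extended Euclidean algorithm, tracking rows (r, s, t) with s·171 + t·38 = r:
  row A: (171, 1, 0)   [1·171 + 0·38 = 171]
  row B: (38, 0, 1)   [0·171 + 1·38 = 38]
  171 = 4·38 + 19   → row C = row A − 4·row B = (19, 1, −4)   [check: 1·171 − 4·38 = 19]
  38 = 2·19 + 0   → remainder 0, stop. gcd = 19 (last nonzero row C).
So gcd(171, 38) = 19, with Bézout identity 1·171 − 4·38 = 19. Containment (⊇): the Bézout identity exhibits 19 as an element of (171, 38), giving (19) ⊆ (171, 38). Containment (⊆): since 19 | 171 and 19 | 38 (171 = 19·9, 38 = 19·2), every Z-linear combination of 171 and 38 is divisible by 19, so (171, 38) ⊆ (19). Therefore (171, 38) = (19), d = 19.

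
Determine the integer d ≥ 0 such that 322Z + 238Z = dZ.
(322, 238) = (14); d = 14

In the PID Z, (a, b) is generated by gcd(a, b). Compute gcd(322, 238) with the extended Euclidean algorithm, tracking rows (r, s, t) with s·322 + t·238 = r:
  row A: (322, 1, 0)   [1·322 + 0·238 = 322]
  row B: (238, 0, 1)   [0·322 + 1·238 = 238]
  322 = 1·238 + 84   → row C = row A − 1·row B = (84, 1, −1)   [check: 1·322 − 1·238 = 84]
  238 = 2·84 + 70   → row D = row B − 2·row C = (70, −2, 3)   [check: −2·322 + 3·238 = 70]
  84 = 1·70 + 14   → row E = row C − 1·row D = (14, 3, −4)   [check: 3·322 − 4·238 = 14]
  70 = 5·14 + 0   → remainder 0, stop. gcd = 14 (last nonzero row E).
So gcd(322, 238) = 14, with Bézout identity 3·322 − 4·238 = 14. Containment (⊇): the Bézout identity exhibits 14 as an element of (322, 238), giving (14) ⊆ (322, 238). Containment (⊆): since 14 | 322 and 14 | 238 (322 = 14·23, 238 = 14·17), every Z-linear combination of 322 and 238 is divisible by 14, so (322, 238) ⊆ (14). Therefore (322, 238) = (14), d = 14.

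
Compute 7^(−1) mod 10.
7^(−1) ≡ 3 (mod 10)

Apply the extended Euclidean algorithm to (10, 7), tracking rows (r, s, t) with s·10 + t·7 = r. Each division r_prev = q·r_cur + r_new produces the new row as (previous row) − q·(current row):
  row A: (10, 1, 0)   [1·10 + 0·7 = 10]
  row B: (7, 0, 1)   [0·10 + 1·7 = 7]
  10 = 1·7 + 3   → row C = row A − 1·row B = (3, 1, −1)   [check: 1·10 − 1·7 = 3]
  7 = 2·3 + 1   → row D = row B − 2·row C = (1, −2, 3)   [check: −2·10 + 3·7 = 1]
  3 = 3·1 + 0   → remainder 0, stop. gcd = 1 (last nonzero row D).
The gcd is 1, so 7 is invertible mod 10. The last nonzero row gives −2·10 + 3·7 = 1, so t = 3. So 7^(−1) ≡ 3 (mod 10). Verify: 7 · 3 = 21 ≡ 1 (mod 10). ✓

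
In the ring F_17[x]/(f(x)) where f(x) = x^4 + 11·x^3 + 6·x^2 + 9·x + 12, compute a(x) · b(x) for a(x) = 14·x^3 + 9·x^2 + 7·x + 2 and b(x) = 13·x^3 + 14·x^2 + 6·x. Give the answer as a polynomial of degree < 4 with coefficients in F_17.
Multiply as integer polynomials: a · b = 182·x^6 + 313·x^5 + 301·x^4 + 178·x^3 + 70·x^2 + 12·x. Reducing coefficients mod 17: a · b ≡ 12·x^6 + 7·x^5 + 12·x^4 + 8·x^3 + 2·x^2 + 12·x. Now divide by f(x) = x^4 + 11·x^3 + 6·x^2 + 9·x + 12 in F_17[x], eliminating the leading term at each step:
  leading term 12·x^6: subtract (12·x^2)·f(x) = 12·x^6 + 13·x^5 + 4·x^4 + 6·x^3 + 8·x^2, leaving 11·x^5 + 8·x^4 + 2·x^3 + 11·x^2 + 12·x (coefficients mod 17)
  leading term 11·x^5: subtract (11·x)·f(x) = 11·x^5 + 2·x^4 + 15·x^3 + 14·x^2 + 13·x, leaving 6·x^4 + 4·x^3 + 14·x^2 + 16·x (coefficients mod 17)
  leading term 6·x^4: subtract (6)·f(x) = 6·x^4 + 15·x^3 + 2·x^2 + 3·x + 4, leaving 6·x^3 + 12·x^2 + 13·x + 13 (coefficients mod 17)
The degree is now < 4, so this is the remainder. Hence a · b ≡ 6·x^3 + 12·x^2 + 13·x + 13 in F_17[x]/(f).

Final answer: a · b ≡ 6·x^3 + 12·x^2 + 13·x + 13 (mod f(x))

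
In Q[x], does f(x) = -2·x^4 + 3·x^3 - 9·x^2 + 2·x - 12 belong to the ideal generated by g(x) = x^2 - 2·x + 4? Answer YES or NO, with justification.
In Q[x] the ideal (g) consists of all multiples of g, so f ∈ (g) iff g | f, i.e. iff the remainder of f on division by g is 0. Divide f by g (g is monic, so eliminate the leading term of the running remainder at each step):
  leading term -2·x^4: subtract (-2·x^2)·g(x) = -2·x^4 + 4·x^3 - 8·x^2, leaving -x^3 - x^2 + 2·x - 12
  leading term -x^3: subtract (-x)·g(x) = -x^3 + 2·x^2 - 4·x, leaving -3·x^2 + 6·x - 12
  leading term -3·x^2: subtract (-3)·g(x) = -3·x^2 + 6·x - 12, leaving 0
The remainder is 0, so f(x) = g(x) · h(x) with h(x) = -2·x^2 - x - 3. Hence g | f, i.e. f ∈ (g).

Final answer: YES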